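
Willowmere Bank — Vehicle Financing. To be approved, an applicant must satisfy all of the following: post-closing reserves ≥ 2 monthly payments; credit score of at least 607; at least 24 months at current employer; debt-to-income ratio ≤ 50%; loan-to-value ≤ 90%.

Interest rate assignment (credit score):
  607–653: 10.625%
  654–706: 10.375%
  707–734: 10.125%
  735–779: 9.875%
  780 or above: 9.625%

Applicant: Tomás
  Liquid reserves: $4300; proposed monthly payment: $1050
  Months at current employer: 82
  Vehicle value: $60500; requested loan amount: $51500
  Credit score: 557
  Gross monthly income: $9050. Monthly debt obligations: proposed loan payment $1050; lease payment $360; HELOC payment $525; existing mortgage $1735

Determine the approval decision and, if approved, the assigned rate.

Denied

Credit score 557 < 607 (below minimum)
Employment 82 ≥ 24 months
Total monthly debts = (1,050 + 360 + 525 + 1,735) = 3,670. DTI = 3,670/9,050 = 40.6% ≤ 50%
LTV: 51,500 ÷ 60,500 = 85.1%, within 90% cap
Reserves: 4,300 ÷ 1,050 = 4.1 months (meets 2-month minimum)
Not all requirements met → denied.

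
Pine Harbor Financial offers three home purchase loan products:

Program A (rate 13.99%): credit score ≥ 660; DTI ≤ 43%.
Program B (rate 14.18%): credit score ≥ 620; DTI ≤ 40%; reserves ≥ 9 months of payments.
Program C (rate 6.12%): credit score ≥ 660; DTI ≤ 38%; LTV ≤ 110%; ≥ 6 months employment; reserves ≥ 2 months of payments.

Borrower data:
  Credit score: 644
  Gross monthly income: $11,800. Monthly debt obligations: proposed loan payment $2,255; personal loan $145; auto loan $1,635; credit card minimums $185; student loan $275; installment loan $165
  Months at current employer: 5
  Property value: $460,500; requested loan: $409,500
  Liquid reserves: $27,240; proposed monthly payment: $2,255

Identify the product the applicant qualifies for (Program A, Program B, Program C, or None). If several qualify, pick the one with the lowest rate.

Program B

Total debts = (2,255 + 145 + 1,635 + 185 + 275 + 165) = 4,660; DTI = 4,660/11,800 = 39.5%.
LTV = 409,500/460,500 = 88.9%.
Reserves = 27,240/2,255 = 12.1 months.
Program A: score 644 < 660; DTI 39.5% ≤ 43% → does not qualify.
Program B: score 644 ≥ 620; DTI 39.5% ≤ 40%; reserves 12.1 ≥ 9 mo → qualifies.
Program C: score 644 < 660; DTI 39.5% > 38%; LTV 88.9% ≤ 110%; employment 5 < 6 mo; reserves 12.1 ≥ 2 mo → does not qualify.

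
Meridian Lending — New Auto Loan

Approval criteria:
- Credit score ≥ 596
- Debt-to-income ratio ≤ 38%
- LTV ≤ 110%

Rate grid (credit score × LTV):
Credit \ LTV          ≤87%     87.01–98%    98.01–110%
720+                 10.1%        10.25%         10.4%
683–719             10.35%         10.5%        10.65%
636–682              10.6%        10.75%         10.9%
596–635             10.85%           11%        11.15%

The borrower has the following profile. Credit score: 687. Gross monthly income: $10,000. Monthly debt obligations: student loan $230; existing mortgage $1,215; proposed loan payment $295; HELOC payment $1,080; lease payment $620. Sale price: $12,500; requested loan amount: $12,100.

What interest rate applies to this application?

Credit score 687 ≥ 596; Total monthly debts = (230 + 1,215 + 295 + 1,080 + 620) = 3,440. DTI: 3,440 ÷ 10,000 = 34.4%, within the 38% cap
LTV: 12,100 ÷ 12,500 = 96.8%, within 110% cap
Row: 687 falls in 683–719. Column: 96.8% falls in 87.01–98%. Rate = 10.5%.

10.5%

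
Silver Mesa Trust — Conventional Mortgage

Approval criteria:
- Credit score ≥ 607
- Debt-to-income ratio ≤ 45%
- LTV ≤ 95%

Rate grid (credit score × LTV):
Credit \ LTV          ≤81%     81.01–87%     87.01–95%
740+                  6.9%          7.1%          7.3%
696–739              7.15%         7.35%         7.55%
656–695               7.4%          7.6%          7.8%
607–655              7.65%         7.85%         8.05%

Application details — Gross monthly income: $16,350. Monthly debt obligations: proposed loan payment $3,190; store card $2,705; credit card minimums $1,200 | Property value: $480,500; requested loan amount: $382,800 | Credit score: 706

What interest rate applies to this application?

Credit score 706 ≥ 607; Total monthly debts = (3,190 + 2,705 + 1,200) = 7,095. DTI = 7,095/16,350 = 43.4% ≤ 45%
Loan-to-value = 382,800/480,500 = 79.7% — pass (95% max)
Credit 706 → row 696–739; LTV 79.7% → column ≤81%. Grid cell → 7.15%.

7.15%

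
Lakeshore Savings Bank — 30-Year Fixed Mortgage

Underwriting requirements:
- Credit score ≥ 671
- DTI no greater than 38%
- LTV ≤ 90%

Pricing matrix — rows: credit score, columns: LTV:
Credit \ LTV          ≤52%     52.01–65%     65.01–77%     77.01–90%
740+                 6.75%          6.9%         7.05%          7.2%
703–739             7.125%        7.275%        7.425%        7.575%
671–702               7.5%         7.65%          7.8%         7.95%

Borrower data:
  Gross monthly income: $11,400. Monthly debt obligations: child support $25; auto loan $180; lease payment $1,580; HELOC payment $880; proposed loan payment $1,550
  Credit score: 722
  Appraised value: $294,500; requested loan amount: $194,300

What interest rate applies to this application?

Credit score 722 ≥ 671; Total monthly debts = (25 + 180 + 1,580 + 880 + 1,550) = 4,215. DTI: 4,215 ÷ 11,400 = 37%, within the 38% cap
Loan-to-value = 194,300/294,500 = 66% — pass (90% max)
Credit 722 → row 703–739; LTV 66% → column 65.01–77%. Grid cell → 7.425%.

7.425%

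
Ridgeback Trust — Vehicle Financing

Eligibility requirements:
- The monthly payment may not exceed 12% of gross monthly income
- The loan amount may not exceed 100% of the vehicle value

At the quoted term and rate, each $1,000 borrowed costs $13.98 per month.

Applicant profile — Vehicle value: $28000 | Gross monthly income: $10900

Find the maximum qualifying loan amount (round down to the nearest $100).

Payment cap: 12% × $10,900 = $1,308/month.
At $13.98 per $1,000, that supports 1,308/13.98 × 1,000 ≈ $93,562 → $93,500.
LTV cap: 100% × $28,000 = $28,000 → $28,000.
Binding constraint: loan-to-value.

$28,000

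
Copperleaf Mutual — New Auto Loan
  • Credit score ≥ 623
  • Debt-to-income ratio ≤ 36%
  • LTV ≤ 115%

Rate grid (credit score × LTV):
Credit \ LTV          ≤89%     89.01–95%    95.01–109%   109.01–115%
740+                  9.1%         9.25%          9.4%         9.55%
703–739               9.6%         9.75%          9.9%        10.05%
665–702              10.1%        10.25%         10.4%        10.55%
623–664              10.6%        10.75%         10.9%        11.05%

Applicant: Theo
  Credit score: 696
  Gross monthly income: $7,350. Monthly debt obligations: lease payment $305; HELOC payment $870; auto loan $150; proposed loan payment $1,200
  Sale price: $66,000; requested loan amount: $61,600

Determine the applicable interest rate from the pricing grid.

Credit score 696 ≥ 623; Total monthly debts = (305 + 870 + 150 + 1,200) = 2,525. DTI: 2,525 ÷ 7,350 = 34.4%, within the 36% cap
Loan-to-value = 61,600/66,000 = 93.3% — pass (115% max)
Score 696 is in the 665–702 band; LTV 93.3% is in the 89.01–95% band → 10.25%.

10.25%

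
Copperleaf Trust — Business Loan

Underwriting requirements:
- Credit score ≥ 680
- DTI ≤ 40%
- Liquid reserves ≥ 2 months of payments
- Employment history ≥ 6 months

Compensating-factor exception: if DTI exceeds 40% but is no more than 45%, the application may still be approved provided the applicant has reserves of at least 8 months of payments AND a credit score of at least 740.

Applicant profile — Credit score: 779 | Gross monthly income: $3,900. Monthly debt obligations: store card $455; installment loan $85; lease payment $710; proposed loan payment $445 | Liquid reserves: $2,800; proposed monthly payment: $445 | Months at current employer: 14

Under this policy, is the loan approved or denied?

Denied

Credit score 779 ≥ 680 (meets base)
Total debts = (455 + 85 + 710 + 445) = 1,695. DTI: 1,695 ÷ 3,900 = 43.5%, over the 40% base limit.
Liquid reserves cover 2,800/445 = 6.3 months — ≥ 2 required
Employment 14 ≥ 6 months
DTI 43.5% is within the 40%–45% exception band; checking compensating factors.
Override check — reserves: 6.3 mo (short of 8); score: 779 (ok).
Override conditions not both satisfied; exception does not apply.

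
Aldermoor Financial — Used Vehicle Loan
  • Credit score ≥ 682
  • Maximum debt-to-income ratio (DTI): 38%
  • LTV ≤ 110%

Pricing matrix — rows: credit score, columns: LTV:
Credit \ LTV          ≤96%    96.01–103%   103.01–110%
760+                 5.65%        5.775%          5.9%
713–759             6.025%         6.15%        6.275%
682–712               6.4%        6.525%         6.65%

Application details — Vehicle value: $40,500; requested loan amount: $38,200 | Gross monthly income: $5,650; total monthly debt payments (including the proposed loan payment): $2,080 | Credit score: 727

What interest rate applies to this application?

Credit score 727 ≥ 682; Debt-to-income = 2,080/5,650 = 36.8% — meets 38% limit
Loan-to-value = 38,200/40,500 = 94.3% — pass (110% max)
Credit 727 → row 713–759; LTV 94.3% → column ≤96%. Grid cell → 6.025%.

6.025%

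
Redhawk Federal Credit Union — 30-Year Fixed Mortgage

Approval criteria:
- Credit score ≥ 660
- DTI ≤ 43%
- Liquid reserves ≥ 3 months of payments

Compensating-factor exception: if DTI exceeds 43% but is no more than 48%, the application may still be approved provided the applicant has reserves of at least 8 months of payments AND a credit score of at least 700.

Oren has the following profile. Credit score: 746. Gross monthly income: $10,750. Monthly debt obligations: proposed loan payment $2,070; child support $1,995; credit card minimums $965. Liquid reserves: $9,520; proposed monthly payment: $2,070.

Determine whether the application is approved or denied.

Denied

Credit score 746 ≥ 660 (meets base)
Total debts = (2,070 + 1,995 + 965) = 5,030. DTI: 5,030 ÷ 10,750 = 46.8%, over the 43% base limit.
Reserves: 9,520 ÷ 2,070 = 4.6 months (meets 3-month minimum)
46.8% falls in the override range (43%–48%), so the compensating-factor test applies.
Override check — reserves: 4.6 mo (short of 8); score: 746 (ok).
Override conditions not both satisfied; exception does not apply.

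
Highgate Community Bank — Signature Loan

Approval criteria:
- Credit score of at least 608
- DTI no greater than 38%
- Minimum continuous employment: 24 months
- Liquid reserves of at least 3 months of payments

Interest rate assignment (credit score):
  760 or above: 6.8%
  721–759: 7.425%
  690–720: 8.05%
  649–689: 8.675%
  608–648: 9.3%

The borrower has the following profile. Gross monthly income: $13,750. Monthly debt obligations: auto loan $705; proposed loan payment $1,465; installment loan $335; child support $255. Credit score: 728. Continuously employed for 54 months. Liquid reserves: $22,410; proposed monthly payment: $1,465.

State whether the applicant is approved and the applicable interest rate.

Approved at 7.425%

Credit score 728 ≥ 608 (meets minimum)
Liquid reserves cover 22,410/1,465 = 15.3 months — ≥ 3 required
Total monthly debts = (705 + 1,465 + 335 + 255) = 2,760. DTI = 2,760/13,750 = 20.1% ≤ 38%
Employment 54 ≥ 24 months
All requirements met. Score 728 falls in the 721–759 tier → 7.425%.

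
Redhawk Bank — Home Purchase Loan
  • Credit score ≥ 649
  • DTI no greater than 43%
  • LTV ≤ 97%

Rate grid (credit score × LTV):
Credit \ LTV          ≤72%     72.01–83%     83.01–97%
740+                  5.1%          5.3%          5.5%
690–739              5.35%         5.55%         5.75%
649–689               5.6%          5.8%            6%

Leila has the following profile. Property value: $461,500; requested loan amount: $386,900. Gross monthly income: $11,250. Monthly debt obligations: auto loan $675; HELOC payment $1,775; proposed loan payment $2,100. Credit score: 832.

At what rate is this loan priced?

Credit score 832 ≥ 649; Total monthly debts = (675 + 1,775 + 2,100) = 4,550. DTI: 4,550 ÷ 11,250 = 40.4%, within the 43% cap
Loan-to-value = 386,900/461,500 = 83.8% — pass (97% max)
Row: 832 falls in 740+. Column: 83.8% falls in 83.01–97%. Rate = 5.5%.

5.5%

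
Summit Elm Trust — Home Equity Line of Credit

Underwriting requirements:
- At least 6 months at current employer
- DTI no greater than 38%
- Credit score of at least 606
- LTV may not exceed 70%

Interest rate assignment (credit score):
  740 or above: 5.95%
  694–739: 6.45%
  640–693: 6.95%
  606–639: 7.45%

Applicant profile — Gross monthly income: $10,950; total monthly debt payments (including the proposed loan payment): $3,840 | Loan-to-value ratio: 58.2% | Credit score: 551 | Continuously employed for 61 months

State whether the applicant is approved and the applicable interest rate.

Credit score 551 < 606 (below minimum)
DTI = 3,840/10,950 = 35.1% ≤ 38%
LTV 58.2% ≤ 70%
Employment 61 ≥ 6 months
Not all requirements met → denied.

Denied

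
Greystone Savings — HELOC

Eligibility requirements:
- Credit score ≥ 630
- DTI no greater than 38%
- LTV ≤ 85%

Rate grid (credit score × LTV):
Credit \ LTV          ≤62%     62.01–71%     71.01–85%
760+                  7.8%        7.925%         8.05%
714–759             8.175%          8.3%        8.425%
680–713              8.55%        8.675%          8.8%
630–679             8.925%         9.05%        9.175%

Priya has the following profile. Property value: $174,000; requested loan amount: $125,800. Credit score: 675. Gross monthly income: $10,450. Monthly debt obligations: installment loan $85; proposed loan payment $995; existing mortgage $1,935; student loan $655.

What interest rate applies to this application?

9.175%

Credit score 675 ≥ 630; Total monthly debts = (85 + 995 + 1,935 + 655) = 3,670. DTI = 3,670/10,450 = 35.1% ≤ 38%
LTV = 125,800/174,000 = 72.3% ≤ 85%
Score 675 is in the 630–679 band; LTV 72.3% is in the 71.01–85% band → 9.175%.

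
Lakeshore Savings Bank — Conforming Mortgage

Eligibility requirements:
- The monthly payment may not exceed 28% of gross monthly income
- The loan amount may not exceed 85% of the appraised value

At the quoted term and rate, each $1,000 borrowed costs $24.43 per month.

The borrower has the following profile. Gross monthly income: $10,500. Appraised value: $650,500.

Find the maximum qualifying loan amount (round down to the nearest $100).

$120,300

Payment cap: 28% × $10,500 = $2,940/month.
At $24.43 per $1,000, that supports 2,940/24.43 × 1,000 ≈ $120,343 → $120,300.
LTV cap: 85% × $650,500 = $552,925 → $552,900.
Binding constraint: payment-to-income.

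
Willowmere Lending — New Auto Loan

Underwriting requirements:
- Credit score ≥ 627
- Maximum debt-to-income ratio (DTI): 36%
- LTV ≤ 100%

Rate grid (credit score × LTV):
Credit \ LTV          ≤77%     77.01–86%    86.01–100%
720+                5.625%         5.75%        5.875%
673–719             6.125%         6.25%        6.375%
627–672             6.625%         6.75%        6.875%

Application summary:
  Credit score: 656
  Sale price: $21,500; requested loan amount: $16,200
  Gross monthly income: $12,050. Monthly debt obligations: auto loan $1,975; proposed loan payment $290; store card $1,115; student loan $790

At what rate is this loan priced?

Credit score 656 ≥ 627; Total monthly debts = (1,975 + 290 + 1,115 + 790) = 4,170. DTI = 4,170/12,050 = 34.6% ≤ 36%
LTV = 16,200/21,500 = 75.3% ≤ 100%
Credit 656 → row 627–672; LTV 75.3% → column ≤77%. Grid cell → 6.625%.

6.625%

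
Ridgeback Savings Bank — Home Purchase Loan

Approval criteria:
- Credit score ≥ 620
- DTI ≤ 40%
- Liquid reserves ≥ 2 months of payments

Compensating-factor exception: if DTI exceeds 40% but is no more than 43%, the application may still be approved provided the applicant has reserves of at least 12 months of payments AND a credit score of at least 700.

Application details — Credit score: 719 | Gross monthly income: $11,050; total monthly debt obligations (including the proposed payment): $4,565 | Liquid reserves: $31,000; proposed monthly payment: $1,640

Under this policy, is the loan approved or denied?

Credit score 719 ≥ 620 (meets base)
DTI = 4,565/11,050 = 41.3% > 40% — standard DTI limit exceeded.
Liquid reserves cover 31,000/1,640 = 18.9 months — ≥ 2 required
41.3% falls in the override range (40%–43%), so the compensating-factor test applies.
Override check — reserves: 18.9 mo (ok); score: 719 (ok).
Both override conditions satisfied; DTI exception granted.

Approved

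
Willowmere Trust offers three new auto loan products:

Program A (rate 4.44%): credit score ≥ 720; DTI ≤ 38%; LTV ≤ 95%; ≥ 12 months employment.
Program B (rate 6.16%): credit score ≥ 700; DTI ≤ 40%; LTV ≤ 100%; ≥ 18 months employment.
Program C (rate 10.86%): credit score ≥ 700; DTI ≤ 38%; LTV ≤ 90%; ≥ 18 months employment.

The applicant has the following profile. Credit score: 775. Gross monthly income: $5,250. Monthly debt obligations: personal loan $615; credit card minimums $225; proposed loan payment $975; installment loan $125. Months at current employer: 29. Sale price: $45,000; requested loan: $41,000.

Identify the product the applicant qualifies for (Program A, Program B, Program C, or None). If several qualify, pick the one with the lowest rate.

Total debts = (615 + 225 + 975 + 125) = 1,940; DTI = 1,940/5,250 = 37%.
LTV = 41,000/45,000 = 91.1%.
Program A: score 775 ≥ 720; DTI 37% ≤ 38%; LTV 91.1% ≤ 95%; employment 29 ≥ 12 mo → qualifies.
Program B: score 775 ≥ 700; DTI 37% ≤ 40%; LTV 91.1% ≤ 100%; employment 29 ≥ 18 mo → qualifies.
Program C: score 775 ≥ 700; DTI 37% ≤ 38%; LTV 91.1% > 90%; employment 29 ≥ 18 mo → does not qualify.
Qualifying: Program A, Program B. Lowest rate is 4.44% → Program A.

Program A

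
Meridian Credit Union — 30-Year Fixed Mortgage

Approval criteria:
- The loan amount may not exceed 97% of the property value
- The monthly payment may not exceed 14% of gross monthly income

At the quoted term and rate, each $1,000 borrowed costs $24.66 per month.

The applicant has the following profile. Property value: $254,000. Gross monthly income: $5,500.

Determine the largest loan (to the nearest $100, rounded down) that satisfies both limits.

Payment cap: 14% × $5,500 = $770/month.
At $24.66 per $1,000, that supports 770/24.66 × 1,000 ≈ $31,224 → $31,200.
LTV cap: 97% × $254,000 = $246,380 → $246,300.
Binding constraint: payment-to-income.

$31,200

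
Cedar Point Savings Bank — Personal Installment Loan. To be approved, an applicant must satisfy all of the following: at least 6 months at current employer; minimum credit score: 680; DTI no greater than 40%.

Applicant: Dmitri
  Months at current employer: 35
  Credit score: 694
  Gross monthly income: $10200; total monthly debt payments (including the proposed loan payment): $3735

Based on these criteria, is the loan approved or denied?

Employment 35 ≥ 6 months
Credit score 694 ≥ 680 (meets)
DTI = 3,735/10,200 = 36.6% ≤ 40%
All criteria satisfied.

Approved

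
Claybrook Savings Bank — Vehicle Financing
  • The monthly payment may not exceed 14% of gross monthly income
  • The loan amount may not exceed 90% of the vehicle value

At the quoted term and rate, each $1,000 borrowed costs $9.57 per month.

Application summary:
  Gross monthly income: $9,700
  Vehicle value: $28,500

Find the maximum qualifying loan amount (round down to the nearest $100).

Payment cap: 14% × $9,700 = $1,358/month.
At $9.57 per $1,000, that supports 1,358/9.57 × 1,000 ≈ $141,901 → $141,900.
LTV cap: 90% × $28,500 = $25,650 → $25,600.
Binding constraint: loan-to-value.

$25,600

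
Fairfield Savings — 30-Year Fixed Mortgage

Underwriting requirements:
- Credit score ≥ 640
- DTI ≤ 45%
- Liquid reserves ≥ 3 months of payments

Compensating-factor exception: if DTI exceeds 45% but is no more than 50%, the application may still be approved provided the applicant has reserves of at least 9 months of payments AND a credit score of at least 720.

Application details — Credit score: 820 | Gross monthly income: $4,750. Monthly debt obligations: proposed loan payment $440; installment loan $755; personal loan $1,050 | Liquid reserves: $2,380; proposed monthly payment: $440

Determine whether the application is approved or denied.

Credit score 820 ≥ 640 (meets base)
Total debts = (440 + 755 + 1,050) = 2,245. DTI = 2,245/4,750 = 47.3% > 45% — standard DTI limit exceeded.
Liquid reserves cover 2,380/440 = 5.4 months — ≥ 3 required
DTI 47.3% is within the 45%–50% exception band; checking compensating factors.
Override check — reserves: 5.4 mo (short of 9); score: 820 (ok).
Override conditions not both satisfied; exception does not apply.

Denied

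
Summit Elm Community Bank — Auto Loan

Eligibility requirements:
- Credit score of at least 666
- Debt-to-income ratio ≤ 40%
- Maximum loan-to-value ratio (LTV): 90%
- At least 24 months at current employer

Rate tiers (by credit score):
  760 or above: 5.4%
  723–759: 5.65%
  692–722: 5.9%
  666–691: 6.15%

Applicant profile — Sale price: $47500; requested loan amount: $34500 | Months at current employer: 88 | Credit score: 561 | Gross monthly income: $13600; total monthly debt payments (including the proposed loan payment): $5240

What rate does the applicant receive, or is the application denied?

Credit score 561 < 666 (below minimum)
Employment 88 ≥ 24 months
Loan-to-value = 34,500/47,500 = 72.6% — pass (90% max)
DTI: 5,240 ÷ 13,600 = 38.5%, within the 40% cap
Not all requirements met → denied.

Denied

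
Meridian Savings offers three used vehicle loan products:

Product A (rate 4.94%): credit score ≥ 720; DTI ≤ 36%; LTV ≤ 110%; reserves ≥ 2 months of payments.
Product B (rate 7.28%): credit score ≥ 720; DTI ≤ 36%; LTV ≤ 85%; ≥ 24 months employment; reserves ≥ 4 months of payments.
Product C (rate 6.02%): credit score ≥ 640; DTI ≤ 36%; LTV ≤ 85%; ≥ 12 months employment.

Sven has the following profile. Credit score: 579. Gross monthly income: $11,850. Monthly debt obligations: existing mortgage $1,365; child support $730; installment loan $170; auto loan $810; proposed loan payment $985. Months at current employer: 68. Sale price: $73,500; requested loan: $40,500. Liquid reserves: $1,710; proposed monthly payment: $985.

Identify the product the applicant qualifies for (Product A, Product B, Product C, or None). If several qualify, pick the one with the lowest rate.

Total debts = (1,365 + 730 + 170 + 810 + 985) = 4,060; DTI = 4,060/11,850 = 34.3%.
LTV = 40,500/73,500 = 55.1%.
Reserves = 1,710/985 = 1.7 months.
Product A: score 579 < 720; DTI 34.3% ≤ 36%; LTV 55.1% ≤ 110%; reserves 1.7 < 2 mo → does not qualify.
Product B: score 579 < 720; DTI 34.3% ≤ 36%; LTV 55.1% ≤ 85%; employment 68 ≥ 24 mo; reserves 1.7 < 4 mo → does not qualify.
Product C: score 579 < 640; DTI 34.3% ≤ 36%; LTV 55.1% ≤ 85%; employment 68 ≥ 12 mo → does not qualify.

None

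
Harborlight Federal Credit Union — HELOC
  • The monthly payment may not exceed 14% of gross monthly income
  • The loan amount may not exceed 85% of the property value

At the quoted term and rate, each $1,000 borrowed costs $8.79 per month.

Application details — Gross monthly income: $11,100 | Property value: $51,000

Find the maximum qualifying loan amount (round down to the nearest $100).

Payment cap: 14% × $11,100 = $1,554/month.
At $8.79 per $1,000, that supports 1,554/8.79 × 1,000 ≈ $176,791 → $176,700.
LTV cap: 85% × $51,000 = $43,350 → $43,300.
Binding constraint: loan-to-value.

$43,300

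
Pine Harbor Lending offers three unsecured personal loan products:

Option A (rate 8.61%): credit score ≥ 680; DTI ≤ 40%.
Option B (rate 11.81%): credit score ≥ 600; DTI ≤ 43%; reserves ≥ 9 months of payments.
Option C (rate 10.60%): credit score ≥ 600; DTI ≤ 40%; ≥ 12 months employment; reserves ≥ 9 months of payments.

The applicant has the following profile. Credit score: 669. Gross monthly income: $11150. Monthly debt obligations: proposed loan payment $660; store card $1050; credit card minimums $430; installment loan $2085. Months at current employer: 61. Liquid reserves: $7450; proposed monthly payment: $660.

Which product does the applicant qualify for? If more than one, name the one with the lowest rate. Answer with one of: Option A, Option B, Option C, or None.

Option C

Total debts = (660 + 1,050 + 430 + 2,085) = 4,225; DTI = 4,225/11,150 = 37.9%.
Reserves = 7,450/660 = 11.3 months.
Option A: score 669 < 680; DTI 37.9% ≤ 40% → does not qualify.
Option B: score 669 ≥ 600; DTI 37.9% ≤ 43%; reserves 11.3 ≥ 9 mo → qualifies.
Option C: score 669 ≥ 600; DTI 37.9% ≤ 40%; employment 61 ≥ 12 mo; reserves 11.3 ≥ 9 mo → qualifies.
Qualifying: Option B, Option C. Lowest rate is 10.60% → Option C.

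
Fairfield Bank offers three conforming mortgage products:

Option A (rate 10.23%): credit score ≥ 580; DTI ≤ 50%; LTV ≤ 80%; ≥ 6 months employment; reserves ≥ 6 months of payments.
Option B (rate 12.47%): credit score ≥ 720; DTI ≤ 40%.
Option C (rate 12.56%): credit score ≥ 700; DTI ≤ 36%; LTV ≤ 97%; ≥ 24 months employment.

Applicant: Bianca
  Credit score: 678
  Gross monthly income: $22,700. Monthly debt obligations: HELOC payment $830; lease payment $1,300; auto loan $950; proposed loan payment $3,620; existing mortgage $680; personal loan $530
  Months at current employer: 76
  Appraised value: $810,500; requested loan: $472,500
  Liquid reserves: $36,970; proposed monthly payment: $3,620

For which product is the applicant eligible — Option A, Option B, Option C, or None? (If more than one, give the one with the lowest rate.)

Total debts = (830 + 1,300 + 950 + 3,620 + 680 + 530) = 7,910; DTI = 7,910/22,700 = 34.8%.
LTV = 472,500/810,500 = 58.3%.
Reserves = 36,970/3,620 = 10.2 months.
Option A: score 678 ≥ 580; DTI 34.8% ≤ 50%; LTV 58.3% ≤ 80%; employment 76 ≥ 6 mo; reserves 10.2 ≥ 6 mo → qualifies.
Option B: score 678 < 720; DTI 34.8% ≤ 40% → does not qualify.
Option C: score 678 < 700; DTI 34.8% ≤ 36%; LTV 58.3% ≤ 97%; employment 76 ≥ 24 mo → does not qualify.

Option A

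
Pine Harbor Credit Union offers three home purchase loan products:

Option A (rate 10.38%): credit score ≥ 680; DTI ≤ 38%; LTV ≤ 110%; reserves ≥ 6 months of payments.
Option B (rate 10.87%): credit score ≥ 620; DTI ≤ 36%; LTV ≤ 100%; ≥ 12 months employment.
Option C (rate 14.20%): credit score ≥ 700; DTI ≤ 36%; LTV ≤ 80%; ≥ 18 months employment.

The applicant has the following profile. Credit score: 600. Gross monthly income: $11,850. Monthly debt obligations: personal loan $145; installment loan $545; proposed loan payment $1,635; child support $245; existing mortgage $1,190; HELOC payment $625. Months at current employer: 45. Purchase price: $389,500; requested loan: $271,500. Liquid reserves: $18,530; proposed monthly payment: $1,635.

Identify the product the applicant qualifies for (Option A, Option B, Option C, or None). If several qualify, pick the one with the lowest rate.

Total debts = (145 + 545 + 1,635 + 245 + 1,190 + 625) = 4,385; DTI = 4,385/11,850 = 37%.
LTV = 271,500/389,500 = 69.7%.
Reserves = 18,530/1,635 = 11.3 months.
Option A: score 600 < 680; DTI 37% ≤ 38%; LTV 69.7% ≤ 110%; reserves 11.3 ≥ 6 mo → does not qualify.
Option B: score 600 < 620; DTI 37% > 36%; LTV 69.7% ≤ 100%; employment 45 ≥ 12 mo → does not qualify.
Option C: score 600 < 700; DTI 37% > 36%; LTV 69.7% ≤ 80%; employment 45 ≥ 18 mo → does not qualify.

None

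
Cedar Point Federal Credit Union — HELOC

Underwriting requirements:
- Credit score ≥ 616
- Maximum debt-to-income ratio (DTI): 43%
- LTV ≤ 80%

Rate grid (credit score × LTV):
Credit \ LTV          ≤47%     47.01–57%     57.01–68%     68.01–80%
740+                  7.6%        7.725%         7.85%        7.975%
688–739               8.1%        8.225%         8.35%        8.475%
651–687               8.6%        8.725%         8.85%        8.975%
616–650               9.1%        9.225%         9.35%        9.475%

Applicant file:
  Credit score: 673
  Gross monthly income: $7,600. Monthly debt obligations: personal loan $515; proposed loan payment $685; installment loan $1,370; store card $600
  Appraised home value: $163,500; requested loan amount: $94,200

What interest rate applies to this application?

Credit score 673 ≥ 616; Total monthly debts = (515 + 685 + 1,370 + 600) = 3,170. Debt-to-income = 3,170/7,600 = 41.7% — meets 43% limit
LTV: 94,200 ÷ 163,500 = 57.6%, within 80% cap
Row: 673 falls in 651–687. Column: 57.6% falls in 57.01–68%. Rate = 8.85%.

8.85%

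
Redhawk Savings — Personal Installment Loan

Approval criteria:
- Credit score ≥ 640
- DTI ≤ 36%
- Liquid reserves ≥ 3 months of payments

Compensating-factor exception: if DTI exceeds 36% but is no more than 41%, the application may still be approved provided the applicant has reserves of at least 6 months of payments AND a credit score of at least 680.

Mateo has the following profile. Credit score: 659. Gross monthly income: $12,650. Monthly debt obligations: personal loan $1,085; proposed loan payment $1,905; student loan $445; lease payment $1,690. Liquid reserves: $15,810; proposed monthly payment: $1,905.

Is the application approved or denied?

Credit score 659 ≥ 640 (meets base)
Total debts = (1,085 + 1,905 + 445 + 1,690) = 5,125. DTI: 5,125 ÷ 12,650 = 40.5%, over the 36% base limit.
Reserves: 15,810 ÷ 1,905 = 8.3 months (meets 3-month minimum)
40.5% falls in the override range (36%–41%), so the compensating-factor test applies.
Reserves 8.3 ≥ 6 months; credit score 659 < 680.
Override conditions not both satisfied; exception does not apply.

Denied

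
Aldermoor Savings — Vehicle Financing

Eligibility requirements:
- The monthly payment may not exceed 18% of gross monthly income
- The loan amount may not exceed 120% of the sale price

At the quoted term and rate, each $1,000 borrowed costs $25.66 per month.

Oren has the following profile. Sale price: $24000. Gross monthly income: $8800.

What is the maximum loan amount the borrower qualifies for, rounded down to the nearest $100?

Payment cap: 18% × $8,800 = $1,584/month.
At $25.66 per $1,000, that supports 1,584/25.66 × 1,000 ≈ $61,730 → $61,700.
LTV cap: 120% × $24,000 = $28,800 → $28,800.
Binding constraint: loan-to-value.

$28,800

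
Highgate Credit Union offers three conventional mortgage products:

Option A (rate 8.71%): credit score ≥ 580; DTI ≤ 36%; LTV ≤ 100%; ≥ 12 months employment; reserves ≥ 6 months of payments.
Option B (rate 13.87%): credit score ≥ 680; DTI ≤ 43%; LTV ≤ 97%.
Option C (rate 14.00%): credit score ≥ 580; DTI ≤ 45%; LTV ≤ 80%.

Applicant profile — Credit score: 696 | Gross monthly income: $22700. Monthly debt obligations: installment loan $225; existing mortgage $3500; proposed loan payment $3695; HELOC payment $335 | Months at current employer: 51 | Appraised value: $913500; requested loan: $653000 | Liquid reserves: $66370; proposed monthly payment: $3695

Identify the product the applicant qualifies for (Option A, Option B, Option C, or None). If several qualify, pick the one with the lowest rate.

Option A

Total debts = (225 + 3,500 + 3,695 + 335) = 7,755; DTI = 7,755/22,700 = 34.2%.
LTV = 653,000/913,500 = 71.5%.
Reserves = 66,370/3,695 = 18.0 months.
Option A: score 696 ≥ 580; DTI 34.2% ≤ 36%; LTV 71.5% ≤ 100%; employment 51 ≥ 12 mo; reserves 18.0 ≥ 6 mo → qualifies.
Option B: score 696 ≥ 680; DTI 34.2% ≤ 43%; LTV 71.5% ≤ 97% → qualifies.
Option C: score 696 ≥ 580; DTI 34.2% ≤ 45%; LTV 71.5% ≤ 80% → qualifies.
Qualifying: Option A, Option B, Option C. Lowest rate is 8.71% → Option A.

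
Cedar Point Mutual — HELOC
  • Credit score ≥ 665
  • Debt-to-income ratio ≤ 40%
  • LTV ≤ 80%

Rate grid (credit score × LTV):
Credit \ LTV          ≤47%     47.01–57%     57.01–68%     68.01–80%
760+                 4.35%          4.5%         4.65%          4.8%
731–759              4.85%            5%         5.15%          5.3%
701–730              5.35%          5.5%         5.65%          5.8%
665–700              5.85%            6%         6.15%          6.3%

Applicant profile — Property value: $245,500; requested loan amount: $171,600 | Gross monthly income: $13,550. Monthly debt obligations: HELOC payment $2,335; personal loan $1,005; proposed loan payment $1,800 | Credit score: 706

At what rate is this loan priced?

5.8%

Credit score 706 ≥ 665; Total monthly debts = (2,335 + 1,005 + 1,800) = 5,140. Debt-to-income = 5,140/13,550 = 37.9% — meets 40% limit
LTV: 171,600 ÷ 245,500 = 69.9%, within 80% cap
Score 706 is in the 701–730 band; LTV 69.9% is in the 68.01–80% band → 5.8%.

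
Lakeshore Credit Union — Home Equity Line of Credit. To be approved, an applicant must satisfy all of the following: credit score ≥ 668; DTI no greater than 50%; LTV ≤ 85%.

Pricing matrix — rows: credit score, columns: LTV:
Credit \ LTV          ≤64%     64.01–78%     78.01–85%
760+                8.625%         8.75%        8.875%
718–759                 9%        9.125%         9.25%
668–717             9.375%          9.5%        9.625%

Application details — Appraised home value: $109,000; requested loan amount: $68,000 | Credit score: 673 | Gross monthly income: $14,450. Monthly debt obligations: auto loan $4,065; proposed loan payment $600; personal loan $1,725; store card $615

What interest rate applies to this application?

9.375%

Credit score 673 ≥ 668; Total monthly debts = (4,065 + 600 + 1,725 + 615) = 7,005. DTI = 7,005/14,450 = 48.5% ≤ 50%
LTV: 68,000 ÷ 109,000 = 62.4%, within 85% cap
Credit 673 → row 668–717; LTV 62.4% → column ≤64%. Grid cell → 9.375%.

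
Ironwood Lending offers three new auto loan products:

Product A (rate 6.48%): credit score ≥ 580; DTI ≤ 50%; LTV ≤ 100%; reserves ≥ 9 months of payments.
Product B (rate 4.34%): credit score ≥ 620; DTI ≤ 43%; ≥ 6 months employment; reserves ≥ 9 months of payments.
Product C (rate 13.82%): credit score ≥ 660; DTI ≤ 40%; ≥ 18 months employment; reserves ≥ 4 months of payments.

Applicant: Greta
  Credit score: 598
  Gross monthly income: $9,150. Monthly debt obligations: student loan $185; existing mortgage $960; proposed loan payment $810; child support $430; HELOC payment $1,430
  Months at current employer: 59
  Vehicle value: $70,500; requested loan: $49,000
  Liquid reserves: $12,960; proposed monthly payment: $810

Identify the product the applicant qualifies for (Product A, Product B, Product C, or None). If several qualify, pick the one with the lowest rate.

Total debts = (185 + 960 + 810 + 430 + 1,430) = 3,815; DTI = 3,815/9,150 = 41.7%.
LTV = 49,000/70,500 = 69.5%.
Reserves = 12,960/810 = 16.0 months.
Product A: score 598 ≥ 580; DTI 41.7% ≤ 50%; LTV 69.5% ≤ 100%; reserves 16.0 ≥ 9 mo → qualifies.
Product B: score 598 < 620; DTI 41.7% ≤ 43%; employment 59 ≥ 6 mo; reserves 16.0 ≥ 9 mo → does not qualify.
Product C: score 598 < 660; DTI 41.7% > 40%; employment 59 ≥ 18 mo; reserves 16.0 ≥ 4 mo → does not qualify.

Product A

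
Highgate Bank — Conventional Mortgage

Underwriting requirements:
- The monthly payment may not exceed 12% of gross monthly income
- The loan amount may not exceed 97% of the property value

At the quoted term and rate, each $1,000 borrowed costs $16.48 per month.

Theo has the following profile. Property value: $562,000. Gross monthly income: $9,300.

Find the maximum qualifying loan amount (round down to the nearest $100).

$67,700

Payment cap: 12% × $9,300 = $1,116/month.
At $16.48 per $1,000, that supports 1,116/16.48 × 1,000 ≈ $67,718 → $67,700.
LTV cap: 97% × $562,000 = $545,140 → $545,100.
Binding constraint: payment-to-income.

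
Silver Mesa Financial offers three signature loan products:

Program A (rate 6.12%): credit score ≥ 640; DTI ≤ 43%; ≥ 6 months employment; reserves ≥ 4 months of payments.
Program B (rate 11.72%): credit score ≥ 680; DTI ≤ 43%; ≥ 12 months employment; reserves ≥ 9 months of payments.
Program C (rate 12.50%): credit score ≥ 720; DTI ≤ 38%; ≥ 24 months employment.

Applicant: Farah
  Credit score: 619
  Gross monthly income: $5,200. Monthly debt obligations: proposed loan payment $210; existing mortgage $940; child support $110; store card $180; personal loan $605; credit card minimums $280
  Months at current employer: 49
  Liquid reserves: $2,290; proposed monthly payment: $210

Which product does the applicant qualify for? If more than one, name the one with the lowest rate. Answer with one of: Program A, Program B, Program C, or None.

Total debts = (210 + 940 + 110 + 180 + 605 + 280) = 2,325; DTI = 2,325/5,200 = 44.7%.
Reserves = 2,290/210 = 10.9 months.
Program A: score 619 < 640; DTI 44.7% > 43%; employment 49 ≥ 6 mo; reserves 10.9 ≥ 4 mo → does not qualify.
Program B: score 619 < 680; DTI 44.7% > 43%; employment 49 ≥ 12 mo; reserves 10.9 ≥ 9 mo → does not qualify.
Program C: score 619 < 720; DTI 44.7% > 38%; employment 49 ≥ 24 mo → does not qualify.

None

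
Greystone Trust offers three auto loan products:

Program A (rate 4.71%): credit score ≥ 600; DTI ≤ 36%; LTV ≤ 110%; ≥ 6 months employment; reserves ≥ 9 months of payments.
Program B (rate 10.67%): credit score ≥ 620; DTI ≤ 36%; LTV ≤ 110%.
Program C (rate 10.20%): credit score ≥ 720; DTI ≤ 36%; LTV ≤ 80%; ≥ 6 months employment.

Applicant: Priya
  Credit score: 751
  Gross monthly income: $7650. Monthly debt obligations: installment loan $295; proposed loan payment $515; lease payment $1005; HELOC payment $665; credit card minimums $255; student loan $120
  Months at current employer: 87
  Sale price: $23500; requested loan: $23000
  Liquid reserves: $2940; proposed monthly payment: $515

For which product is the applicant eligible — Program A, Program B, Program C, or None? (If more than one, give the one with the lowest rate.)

None

Total debts = (295 + 515 + 1,005 + 665 + 255 + 120) = 2,855; DTI = 2,855/7,650 = 37.3%.
LTV = 23,000/23,500 = 97.9%.
Reserves = 2,940/515 = 5.7 months.
Program A: score 751 ≥ 600; DTI 37.3% > 36%; LTV 97.9% ≤ 110%; employment 87 ≥ 6 mo; reserves 5.7 < 9 mo → does not qualify.
Program B: score 751 ≥ 620; DTI 37.3% > 36%; LTV 97.9% ≤ 110% → does not qualify.
Program C: score 751 ≥ 720; DTI 37.3% > 36%; LTV 97.9% > 80%; employment 87 ≥ 6 mo → does not qualify.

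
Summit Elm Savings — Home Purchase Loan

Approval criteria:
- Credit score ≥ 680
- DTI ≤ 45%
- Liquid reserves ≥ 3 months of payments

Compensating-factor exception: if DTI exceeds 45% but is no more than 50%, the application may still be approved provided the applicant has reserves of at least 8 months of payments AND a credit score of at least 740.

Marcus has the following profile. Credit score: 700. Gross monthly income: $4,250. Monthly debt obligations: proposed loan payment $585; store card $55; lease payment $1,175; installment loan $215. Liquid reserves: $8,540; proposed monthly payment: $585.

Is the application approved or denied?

Denied

Credit score 700 ≥ 680 (meets base)
Total debts = (585 + 55 + 1,175 + 215) = 2,030. DTI = 2,030/4,250 = 47.8% > 45% — standard DTI limit exceeded.
Reserves: 8,540 ÷ 585 = 14.6 months (meets 3-month minimum)
47.8% falls in the override range (45%–50%), so the compensating-factor test applies.
Override check — reserves: 14.6 mo (ok); score: 700 (below 740).
Override conditions not both satisfied; exception does not apply.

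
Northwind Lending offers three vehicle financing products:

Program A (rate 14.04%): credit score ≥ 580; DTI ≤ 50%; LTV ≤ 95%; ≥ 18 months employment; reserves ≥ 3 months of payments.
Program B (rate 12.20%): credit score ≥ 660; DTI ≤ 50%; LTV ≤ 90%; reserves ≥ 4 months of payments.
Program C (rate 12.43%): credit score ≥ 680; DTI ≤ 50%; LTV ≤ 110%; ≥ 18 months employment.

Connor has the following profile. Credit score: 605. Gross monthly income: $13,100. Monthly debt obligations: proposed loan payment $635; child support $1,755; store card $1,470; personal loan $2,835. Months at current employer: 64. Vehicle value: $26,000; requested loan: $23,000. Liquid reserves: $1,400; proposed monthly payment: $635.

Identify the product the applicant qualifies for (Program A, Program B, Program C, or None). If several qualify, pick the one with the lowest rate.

Total debts = (635 + 1,755 + 1,470 + 2,835) = 6,695; DTI = 6,695/13,100 = 51.1%.
LTV = 23,000/26,000 = 88.5%.
Reserves = 1,400/635 = 2.2 months.
Program A: score 605 ≥ 580; DTI 51.1% > 50%; LTV 88.5% ≤ 95%; employment 64 ≥ 18 mo; reserves 2.2 < 3 mo → does not qualify.
Program B: score 605 < 660; DTI 51.1% > 50%; LTV 88.5% ≤ 90%; reserves 2.2 < 4 mo → does not qualify.
Program C: score 605 < 680; DTI 51.1% > 50%; LTV 88.5% ≤ 110%; employment 64 ≥ 18 mo → does not qualify.

None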